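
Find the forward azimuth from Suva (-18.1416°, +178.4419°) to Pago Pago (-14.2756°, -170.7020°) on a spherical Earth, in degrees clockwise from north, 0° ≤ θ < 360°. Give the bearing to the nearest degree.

71°

Δλ = -170.7020 − 178.4419 = -349.1439°; wrapped into (−180°, 180°]: 10.8561°.
θ = atan2( sin Δλ · cos φ₂ , cos φ₁ · sin φ₂ − sin φ₁ · cos φ₂ · cos Δλ )
  = atan2(0.18253, 0.06202) = 71.232° → normalised to [0°, 360°): 71.232°.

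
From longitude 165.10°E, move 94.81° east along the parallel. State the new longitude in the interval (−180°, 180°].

100.09°W

Start at +165.10°; shift +94.81° → +259.91°.
+259.91° lies outside (−180°, 180°]; subtract 360° → -100.09°.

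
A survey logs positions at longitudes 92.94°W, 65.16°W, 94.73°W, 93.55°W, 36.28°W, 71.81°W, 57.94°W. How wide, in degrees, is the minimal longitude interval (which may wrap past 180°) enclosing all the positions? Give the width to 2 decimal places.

58.45°

Sort the longitudes: -94.73°, -93.55°, -92.94°, -71.81°, -65.16°, -57.94°, -36.28°.
Eastward gaps between consecutive values (wrapping around): 1.18°, 0.61°, 21.13°, 6.65°, 7.22°, 21.66°, 301.55°.
Largest gap = 301.55° ⇒ minimal covering band is its complement: 360° − 301.55° = 58.45°.
Band runs from -94.73° eastward to -36.28°.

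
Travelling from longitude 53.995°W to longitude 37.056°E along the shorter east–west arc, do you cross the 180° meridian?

No

Signed shortest Δλ = ((37.056 − -53.995 + 180) mod 360) − 180 = 91.051°.
Going east by 91.051° from -53.995° reaches +37.056° without touching 180°.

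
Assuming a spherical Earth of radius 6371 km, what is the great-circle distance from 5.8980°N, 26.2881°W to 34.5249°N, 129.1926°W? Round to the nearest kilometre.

10805 km

Δλ = -129.1926 − -26.2881 = -102.9045°.
Δφ = 34.5249 − 5.8980 = 28.6269°.
a = sin²(Δφ/2) + cos φ₁ · cos φ₂ · sin²(Δλ/2) = 0.562390.
c = 2·atan2(√a, √(1−a)) = 1.69590 rad → d = 6371·c ≈ 10804.60 km.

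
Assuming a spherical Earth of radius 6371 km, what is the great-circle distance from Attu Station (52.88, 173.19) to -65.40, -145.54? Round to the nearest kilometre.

Δλ = -145.54 − 173.19 = -318.73°; wrapped into (−180°, 180°]: 41.27°.
Δφ = -65.40 − 52.88 = -118.28°.
a = sin²(Δφ/2) + cos φ₁ · cos φ₂ · sin²(Δλ/2) = 0.768091.
c = 2·atan2(√a, √(1−a)) = 2.13670 rad → d = 6371·c ≈ 13612.94 km.

13613 km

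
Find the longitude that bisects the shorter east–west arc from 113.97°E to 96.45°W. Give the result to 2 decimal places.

171.24°W

Signed shortest Δλ from +113.97° to -96.45° is +149.58°.
Midpoint longitude = +113.97° + (+149.58°)/2 = +113.97° + 74.79° = +188.76°.
Normalise into (−180°, 180°]: -171.24°.
(The naïve average (+113.97 + -96.45)/2 = 8.76° is on the wrong side of the globe.)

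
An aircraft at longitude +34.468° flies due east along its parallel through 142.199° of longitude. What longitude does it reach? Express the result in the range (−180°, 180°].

Start at +34.468°; shift +142.199° → +176.667°.
+176.667° already lies in (−180°, 180°].

+176.667°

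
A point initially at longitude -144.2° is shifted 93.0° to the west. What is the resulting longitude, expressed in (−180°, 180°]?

Start at -144.2°; shift −93.0° → -237.2°.
-237.2° lies outside (−180°, 180°]; add 360° → +122.8°.

+122.8°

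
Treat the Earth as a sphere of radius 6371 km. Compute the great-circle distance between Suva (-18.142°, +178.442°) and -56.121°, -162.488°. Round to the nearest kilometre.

4516 km

Δλ = -162.488 − 178.442 = -340.930°; wrapped into (−180°, 180°]: 19.070°.
Δφ = -56.121 − -18.142 = -37.979°.
a = sin²(Δφ/2) + cos φ₁ · cos φ₂ · sin²(Δλ/2) = 0.120418.
c = 2·atan2(√a, √(1−a)) = 0.70877 rad → d = 6371·c ≈ 4515.56 km.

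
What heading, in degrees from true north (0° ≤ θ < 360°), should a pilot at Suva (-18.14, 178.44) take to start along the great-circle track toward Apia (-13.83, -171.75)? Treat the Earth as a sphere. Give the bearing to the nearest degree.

67°

Δλ = -171.75 − 178.44 = -350.19°; wrapped into (−180°, 180°]: 9.81°.
θ = atan2( sin Δλ · cos φ₂ , cos φ₁ · sin φ₂ − sin φ₁ · cos φ₂ · cos Δλ )
  = atan2(0.16544, 0.07073) = 66.852° → normalised to [0°, 360°): 66.852°.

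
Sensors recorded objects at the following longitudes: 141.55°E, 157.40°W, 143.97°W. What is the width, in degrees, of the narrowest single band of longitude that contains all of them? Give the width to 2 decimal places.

74.48°

Sort the longitudes: -157.40°, -143.97°, +141.55°.
Eastward gaps between consecutive values (wrapping around): 13.43°, 285.52°, 61.05°.
Largest gap = 285.52° ⇒ minimal covering band is its complement: 360° − 285.52° = 74.48°.
Band runs from +141.55° eastward to -143.97°, crossing the antimeridian.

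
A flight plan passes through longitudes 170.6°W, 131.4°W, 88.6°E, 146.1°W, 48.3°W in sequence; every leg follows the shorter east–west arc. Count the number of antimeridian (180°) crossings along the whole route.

2

Leg 1: -170.6° → -131.4°, shortest Δλ = 39.2° (east) — does not cross 180°.
Leg 2: -131.4° → +88.6°, shortest Δλ = -140.0° (west) — crosses 180°.
Leg 3: +88.6° → -146.1°, shortest Δλ = 125.3° (east) — crosses 180°.
Leg 4: -146.1° → -48.3°, shortest Δλ = 97.8° (east) — does not cross 180°.
Total crossings: 2.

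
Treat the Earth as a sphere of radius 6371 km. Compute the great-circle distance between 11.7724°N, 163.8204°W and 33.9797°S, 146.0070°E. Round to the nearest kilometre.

Δλ = 146.0070 − -163.8204 = 309.8274°; wrapped into (−180°, 180°]: -50.1726°.
Δφ = -33.9797 − 11.7724 = -45.7521°.
a = sin²(Δφ/2) + cos φ₁ · cos φ₂ · sin²(Δλ/2) = 0.297047.
c = 2·atan2(√a, √(1−a)) = 1.15283 rad → d = 6371·c ≈ 7344.66 km.

7345 km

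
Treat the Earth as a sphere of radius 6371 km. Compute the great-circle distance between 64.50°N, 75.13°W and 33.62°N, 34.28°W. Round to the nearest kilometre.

Δλ = -34.28 − -75.13 = 40.85°.
Δφ = 33.62 − 64.50 = -30.88°.
a = sin²(Δφ/2) + cos φ₁ · cos φ₂ · sin²(Δλ/2) = 0.114539.
c = 2·atan2(√a, √(1−a)) = 0.69051 rad → d = 6371·c ≈ 4399.23 km.

4399 km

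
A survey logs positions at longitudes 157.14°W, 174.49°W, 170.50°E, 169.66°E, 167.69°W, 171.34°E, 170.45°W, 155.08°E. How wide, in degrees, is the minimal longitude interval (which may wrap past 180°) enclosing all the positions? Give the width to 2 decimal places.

Sort the longitudes: -174.49°, -170.45°, -167.69°, -157.14°, +155.08°, +169.66°, +170.50°, +171.34°.
Eastward gaps between consecutive values (wrapping around): 4.04°, 2.76°, 10.55°, 312.22°, 14.58°, 0.84°, 0.84°, 14.17°.
Largest gap = 312.22° ⇒ minimal covering band is its complement: 360° − 312.22° = 47.78°.
Band runs from +155.08° eastward to -157.14°, crossing the antimeridian.

47.78°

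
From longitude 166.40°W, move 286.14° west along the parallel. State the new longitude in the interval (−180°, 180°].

92.54°W

Start at -166.40°; shift −286.14° → -452.54°.
-452.54° lies outside (−180°, 180°]; add 360° → -92.54°.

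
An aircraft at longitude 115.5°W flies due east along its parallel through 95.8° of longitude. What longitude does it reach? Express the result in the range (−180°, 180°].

19.7°W

Start at -115.5°; shift +95.8° → -19.7°.
-19.7° already lies in (−180°, 180°].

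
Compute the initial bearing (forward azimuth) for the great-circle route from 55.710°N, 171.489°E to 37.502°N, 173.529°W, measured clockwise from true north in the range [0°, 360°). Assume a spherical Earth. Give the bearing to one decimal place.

144.7°

Δλ = -173.529 − 171.489 = -345.018°; wrapped into (−180°, 180°]: 14.982°.
θ = atan2( sin Δλ · cos φ₂ , cos φ₁ · sin φ₂ − sin φ₁ · cos φ₂ · cos Δλ )
  = atan2(0.20509, -0.29019) = 144.749° → normalised to [0°, 360°): 144.749°.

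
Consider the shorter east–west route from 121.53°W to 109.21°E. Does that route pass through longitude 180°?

Yes

Naïve |109.21 − -121.53| = 230.74° > 180°, so the shorter arc goes the other way round — across 180°.
Signed shortest Δλ = ((109.21 − -121.53 + 180) mod 360) − 180 = -129.26°.
Going west by 129.26° from -121.53° passes through 180° before reaching +109.21°.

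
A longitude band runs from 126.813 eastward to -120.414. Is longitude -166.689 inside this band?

Band width going east from +126.813° to -120.414°: ((-120.414 − 126.813) mod 360) = 112.773°.
Offset of -166.689° east of the west edge: ((-166.689 − 126.813) mod 360) = 66.498°.
66.498° ≤ 112.773° ⇒ inside.

Yes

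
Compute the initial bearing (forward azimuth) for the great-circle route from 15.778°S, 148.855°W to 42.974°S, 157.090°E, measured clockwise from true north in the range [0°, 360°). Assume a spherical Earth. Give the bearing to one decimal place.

227.7°

Δλ = 157.090 − -148.855 = 305.945°; wrapped into (−180°, 180°]: -54.055°.
θ = atan2( sin Δλ · cos φ₂ , cos φ₁ · sin φ₂ − sin φ₁ · cos φ₂ · cos Δλ )
  = atan2(-0.59234, -0.53920) = -132.311° → normalised to [0°, 360°): 227.689°.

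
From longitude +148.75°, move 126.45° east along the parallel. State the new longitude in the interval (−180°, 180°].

Start at +148.75°; shift +126.45° → +275.20°.
+275.20° lies outside (−180°, 180°]; subtract 360° → -84.80°.

-84.80°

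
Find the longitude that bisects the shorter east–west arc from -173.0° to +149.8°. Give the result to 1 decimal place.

Signed shortest Δλ from -173.0° to +149.8° is -37.2°.
Midpoint longitude = -173.0° + (-37.2°)/2 = -173.0° − 18.6° = -191.6°.
Normalise into (−180°, 180°]: +168.4°.
(The naïve average (-173.0 + +149.8)/2 = -11.6° is on the wrong side of the globe.)

+168.4°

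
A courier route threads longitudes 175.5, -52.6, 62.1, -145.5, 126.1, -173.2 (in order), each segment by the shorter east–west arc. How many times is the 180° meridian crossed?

4

Leg 1: +175.5° → -52.6°, shortest Δλ = 131.9° (east) — crosses 180°.
Leg 2: -52.6° → +62.1°, shortest Δλ = 114.7° (east) — does not cross 180°.
Leg 3: +62.1° → -145.5°, shortest Δλ = 152.4° (east) — crosses 180°.
Leg 4: -145.5° → +126.1°, shortest Δλ = -88.4° (west) — crosses 180°.
Leg 5: +126.1° → -173.2°, shortest Δλ = 60.7° (east) — crosses 180°.
Total crossings: 4.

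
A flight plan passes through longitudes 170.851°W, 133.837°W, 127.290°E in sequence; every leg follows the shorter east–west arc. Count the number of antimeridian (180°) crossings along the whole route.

Leg 1: -170.851° → -133.837°, shortest Δλ = 37.014° (east) — does not cross 180°.
Leg 2: -133.837° → +127.290°, shortest Δλ = -98.873° (west) — crosses 180°.
Total crossings: 1.

1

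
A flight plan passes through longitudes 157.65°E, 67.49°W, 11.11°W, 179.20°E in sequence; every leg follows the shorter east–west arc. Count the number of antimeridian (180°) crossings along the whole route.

Leg 1: +157.65° → -67.49°, shortest Δλ = 134.86° (east) — crosses 180°.
Leg 2: -67.49° → -11.11°, shortest Δλ = 56.38° (east) — does not cross 180°.
Leg 3: -11.11° → +179.20°, shortest Δλ = -169.69° (west) — crosses 180°.
Total crossings: 2.

2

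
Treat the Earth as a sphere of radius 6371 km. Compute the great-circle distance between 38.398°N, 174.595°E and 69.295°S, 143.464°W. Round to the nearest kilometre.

12456 km

Δλ = -143.464 − 174.595 = -318.059°; wrapped into (−180°, 180°]: 41.941°.
Δφ = -69.295 − 38.398 = -107.693°.
a = sin²(Δφ/2) + cos φ₁ · cos φ₂ · sin²(Δλ/2) = 0.687449.
c = 2·atan2(√a, √(1−a)) = 1.95508 rad → d = 6371·c ≈ 12455.83 km.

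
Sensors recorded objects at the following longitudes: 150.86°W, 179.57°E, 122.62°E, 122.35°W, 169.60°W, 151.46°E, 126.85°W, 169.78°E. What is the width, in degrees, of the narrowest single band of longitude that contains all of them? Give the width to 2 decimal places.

Sort the longitudes: -169.60°, -150.86°, -126.85°, -122.35°, +122.62°, +151.46°, +169.78°, +179.57°.
Eastward gaps between consecutive values (wrapping around): 18.74°, 24.01°, 4.50°, 244.97°, 28.84°, 18.32°, 9.79°, 10.83°.
Largest gap = 244.97° ⇒ minimal covering band is its complement: 360° − 244.97° = 115.03°.
Band runs from +122.62° eastward to -122.35°, crossing the antimeridian.

115.03°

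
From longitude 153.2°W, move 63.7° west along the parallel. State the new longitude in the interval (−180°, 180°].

Start at -153.2°; shift −63.7° → -216.9°.
-216.9° lies outside (−180°, 180°]; add 360° → +143.1°.

143.1°E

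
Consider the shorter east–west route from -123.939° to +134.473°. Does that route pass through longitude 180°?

Naïve |134.473 − -123.939| = 258.412° > 180°, so the shorter arc goes the other way round — across 180°.
Signed shortest Δλ = ((134.473 − -123.939 + 180) mod 360) − 180 = -101.588°.
Going west by 101.588° from -123.939° passes through 180° before reaching +134.473°.

Yes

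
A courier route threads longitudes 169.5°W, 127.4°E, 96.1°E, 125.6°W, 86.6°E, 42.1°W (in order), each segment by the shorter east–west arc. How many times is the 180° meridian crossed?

Leg 1: -169.5° → +127.4°, shortest Δλ = -63.1° (west) — crosses 180°.
Leg 2: +127.4° → +96.1°, shortest Δλ = -31.3° (west) — does not cross 180°.
Leg 3: +96.1° → -125.6°, shortest Δλ = 138.3° (east) — crosses 180°.
Leg 4: -125.6° → +86.6°, shortest Δλ = -147.8° (west) — crosses 180°.
Leg 5: +86.6° → -42.1°, shortest Δλ = -128.7° (west) — does not cross 180°.
Total crossings: 3.

3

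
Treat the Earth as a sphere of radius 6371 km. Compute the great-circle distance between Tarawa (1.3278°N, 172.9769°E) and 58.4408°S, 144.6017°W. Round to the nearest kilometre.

Δλ = -144.6017 − 172.9769 = -317.5786°; wrapped into (−180°, 180°]: 42.4214°.
Δφ = -58.4408 − 1.3278 = -59.7686°.
a = sin²(Δφ/2) + cos φ₁ · cos φ₂ · sin²(Δλ/2) = 0.316744.
c = 2·atan2(√a, √(1−a)) = 1.19554 rad → d = 6371·c ≈ 7616.78 km.

7617 km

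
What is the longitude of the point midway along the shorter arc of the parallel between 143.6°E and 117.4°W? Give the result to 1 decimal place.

166.9°W

Signed shortest Δλ from +143.6° to -117.4° is +99.0°.
Midpoint longitude = +143.6° + (+99.0°)/2 = +143.6° + 49.5° = +193.1°.
Normalise into (−180°, 180°]: -166.9°.
(The naïve average (+143.6 + -117.4)/2 = 13.1° is on the wrong side of the globe.)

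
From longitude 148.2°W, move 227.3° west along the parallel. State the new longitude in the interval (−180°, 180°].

15.5°W

Start at -148.2°; shift −227.3° → -375.5°.
-375.5° lies outside (−180°, 180°]; add 360° → -15.5°.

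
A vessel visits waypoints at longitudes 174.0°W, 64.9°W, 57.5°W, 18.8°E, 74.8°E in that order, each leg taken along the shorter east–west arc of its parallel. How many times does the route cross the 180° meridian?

Leg 1: -174.0° → -64.9°, shortest Δλ = 109.1° (east) — does not cross 180°.
Leg 2: -64.9° → -57.5°, shortest Δλ = 7.4° (east) — does not cross 180°.
Leg 3: -57.5° → +18.8°, shortest Δλ = 76.3° (east) — does not cross 180°.
Leg 4: +18.8° → +74.8°, shortest Δλ = 56.0° (east) — does not cross 180°.
Total crossings: 0.

0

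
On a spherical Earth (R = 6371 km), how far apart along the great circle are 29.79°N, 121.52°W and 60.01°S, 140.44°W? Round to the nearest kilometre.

10135 km

Δλ = -140.44 − -121.52 = -18.92°.
Δφ = -60.01 − 29.79 = -89.80°.
a = sin²(Δφ/2) + cos φ₁ · cos φ₂ · sin²(Δλ/2) = 0.509973.
c = 2·atan2(√a, √(1−a)) = 1.59074 rad → d = 6371·c ≈ 10134.63 km.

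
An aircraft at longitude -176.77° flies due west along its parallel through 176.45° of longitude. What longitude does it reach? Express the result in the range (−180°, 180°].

+6.78°

Start at -176.77°; shift −176.45° → -353.22°.
-353.22° lies outside (−180°, 180°]; add 360° → +6.78°.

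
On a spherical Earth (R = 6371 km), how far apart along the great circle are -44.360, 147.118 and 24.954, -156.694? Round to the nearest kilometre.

Δλ = -156.694 − 147.118 = -303.812°; wrapped into (−180°, 180°]: 56.188°.
Δφ = 24.954 − -44.360 = 69.314°.
a = sin²(Δφ/2) + cos φ₁ · cos φ₂ · sin²(Δλ/2) = 0.467129.
c = 2·atan2(√a, √(1−a)) = 1.50501 rad → d = 6371·c ≈ 9588.40 km.

9588 km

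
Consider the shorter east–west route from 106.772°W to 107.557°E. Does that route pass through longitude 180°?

Yes

Naïve |107.557 − -106.772| = 214.329° > 180°, so the shorter arc goes the other way round — across 180°.
Signed shortest Δλ = ((107.557 − -106.772 + 180) mod 360) − 180 = -145.671°.
Going west by 145.671° from -106.772° passes through 180° before reaching +107.557°.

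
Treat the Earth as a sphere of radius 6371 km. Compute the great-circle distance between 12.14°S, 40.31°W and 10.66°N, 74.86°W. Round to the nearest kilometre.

Δλ = -74.86 − -40.31 = -34.55°.
Δφ = 10.66 − -12.14 = 22.80°.
a = sin²(Δφ/2) + cos φ₁ · cos φ₂ · sin²(Δλ/2) = 0.123793.
c = 2·atan2(√a, √(1−a)) = 0.71908 rad → d = 6371·c ≈ 4581.23 km.

4581 km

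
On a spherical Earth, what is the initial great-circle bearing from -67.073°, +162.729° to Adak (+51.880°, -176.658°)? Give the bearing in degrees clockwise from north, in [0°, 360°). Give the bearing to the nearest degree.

Δλ = -176.658 − 162.729 = -339.387°; wrapped into (−180°, 180°]: 20.613°.
θ = atan2( sin Δλ · cos φ₂ , cos φ₁ · sin φ₂ − sin φ₁ · cos φ₂ · cos Δλ )
  = atan2(0.21733, 0.83862) = 14.529° → normalised to [0°, 360°): 14.529°.

15°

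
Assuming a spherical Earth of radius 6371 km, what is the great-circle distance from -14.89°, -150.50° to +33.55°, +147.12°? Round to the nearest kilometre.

Δλ = 147.12 − -150.50 = 297.62°; wrapped into (−180°, 180°]: -62.38°.
Δφ = 33.55 − -14.89 = 48.44°.
a = sin²(Δφ/2) + cos φ₁ · cos φ₂ · sin²(Δλ/2) = 0.384309.
c = 2·atan2(√a, √(1−a)) = 1.33730 rad → d = 6371·c ≈ 8519.93 km.

8520 km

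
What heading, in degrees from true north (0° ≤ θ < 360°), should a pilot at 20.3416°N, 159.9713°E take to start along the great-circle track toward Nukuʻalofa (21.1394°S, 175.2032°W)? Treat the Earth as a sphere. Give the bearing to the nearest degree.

Δλ = -175.2032 − 159.9713 = -335.1745°; wrapped into (−180°, 180°]: 24.8255°.
θ = atan2( sin Δλ · cos φ₂ , cos φ₁ · sin φ₂ − sin φ₁ · cos φ₂ · cos Δλ )
  = atan2(0.39160, -0.63241) = 148.233° → normalised to [0°, 360°): 148.233°.

148°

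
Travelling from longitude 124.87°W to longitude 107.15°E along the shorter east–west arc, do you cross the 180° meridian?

Yes

Naïve |107.15 − -124.87| = 232.02° > 180°, so the shorter arc goes the other way round — across 180°.
Signed shortest Δλ = ((107.15 − -124.87 + 180) mod 360) − 180 = -127.98°.
Going west by 127.98° from -124.87° passes through 180° before reaching +107.15°.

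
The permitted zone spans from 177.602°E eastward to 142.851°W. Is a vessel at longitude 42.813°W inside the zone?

No

Band width going east from +177.602° to -142.851°: ((-142.851 − 177.602) mod 360) = 39.547°.
Offset of -42.813° east of the west edge: ((-42.813 − 177.602) mod 360) = 139.585°.
139.585° > 39.547° ⇒ outside.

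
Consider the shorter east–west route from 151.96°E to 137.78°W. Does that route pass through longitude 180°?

Yes

Naïve |-137.78 − 151.96| = 289.74° > 180°, so the shorter arc goes the other way round — across 180°.
Signed shortest Δλ = ((-137.78 − 151.96 + 180) mod 360) − 180 = 70.26°.
Going east by 70.26° from +151.96° passes through 180° before reaching -137.78°.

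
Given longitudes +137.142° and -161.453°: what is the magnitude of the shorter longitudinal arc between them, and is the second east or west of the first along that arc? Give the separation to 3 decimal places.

61.405° east

Raw difference: -161.453 − 137.142 = -298.595°.
Normalise into (−180°, 180°]: -298.595° + 360° = 61.405°.
Positive ⇒ the second point lies to the east; separation 61.405°.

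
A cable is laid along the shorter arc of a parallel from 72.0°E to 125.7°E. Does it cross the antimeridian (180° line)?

No

Signed shortest Δλ = ((125.7 − 72.0 + 180) mod 360) − 180 = 53.7°.
Going east by 53.7° from +72.0° reaches +125.7° without touching 180°.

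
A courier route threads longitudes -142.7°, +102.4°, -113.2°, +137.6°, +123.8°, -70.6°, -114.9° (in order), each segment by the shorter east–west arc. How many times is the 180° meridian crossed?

4

Leg 1: -142.7° → +102.4°, shortest Δλ = -114.9° (west) — crosses 180°.
Leg 2: +102.4° → -113.2°, shortest Δλ = 144.4° (east) — crosses 180°.
Leg 3: -113.2° → +137.6°, shortest Δλ = -109.2° (west) — crosses 180°.
Leg 4: +137.6° → +123.8°, shortest Δλ = -13.8° (west) — does not cross 180°.
Leg 5: +123.8° → -70.6°, shortest Δλ = 165.6° (east) — crosses 180°.
Leg 6: -70.6° → -114.9°, shortest Δλ = -44.3° (west) — does not cross 180°.
Total crossings: 4.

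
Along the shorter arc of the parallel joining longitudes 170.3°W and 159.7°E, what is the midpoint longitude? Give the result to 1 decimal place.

Signed shortest Δλ from -170.3° to +159.7° is -30.0°.
Midpoint longitude = -170.3° + (-30.0°)/2 = -170.3° − 15.0° = -185.3°.
Normalise into (−180°, 180°]: +174.7°.
(The naïve average (-170.3 + +159.7)/2 = -5.3° is on the wrong side of the globe.)

174.7°E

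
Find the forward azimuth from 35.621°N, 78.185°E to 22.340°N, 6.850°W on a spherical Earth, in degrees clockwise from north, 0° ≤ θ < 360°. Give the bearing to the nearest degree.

286°

Δλ = -6.850 − 78.185 = -85.035°.
θ = atan2( sin Δλ · cos φ₂ , cos φ₁ · sin φ₂ − sin φ₁ · cos φ₂ · cos Δλ )
  = atan2(-0.92147, 0.26236) = -74.108° → normalised to [0°, 360°): 285.892°.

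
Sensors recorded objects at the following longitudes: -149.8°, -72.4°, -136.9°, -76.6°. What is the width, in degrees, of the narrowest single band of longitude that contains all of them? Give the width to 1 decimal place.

77.4°

Sort the longitudes: -149.8°, -136.9°, -76.6°, -72.4°.
Eastward gaps between consecutive values (wrapping around): 12.9°, 60.3°, 4.2°, 282.6°.
Largest gap = 282.6° ⇒ minimal covering band is its complement: 360° − 282.6° = 77.4°.
Band runs from -149.8° eastward to -72.4°.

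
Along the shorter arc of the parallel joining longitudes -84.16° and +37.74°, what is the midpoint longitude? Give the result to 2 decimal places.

-23.21°

Signed shortest Δλ from -84.16° to +37.74° is +121.90°.
Midpoint longitude = -84.16° + (+121.90°)/2 = -84.16° + 60.95° = -23.21°.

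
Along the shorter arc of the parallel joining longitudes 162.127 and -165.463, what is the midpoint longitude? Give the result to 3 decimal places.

+178.332°

Signed shortest Δλ from +162.127° to -165.463° is +32.410°.
Midpoint longitude = +162.127° + (+32.410°)/2 = +162.127° + 16.205° = +178.332°.
(The naïve average (+162.127 + -165.463)/2 = -1.668° is on the wrong side of the globe.)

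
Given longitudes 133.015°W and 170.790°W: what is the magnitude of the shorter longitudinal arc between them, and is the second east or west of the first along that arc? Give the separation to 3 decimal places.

Raw difference: -170.790 − -133.015 = -37.775°.
Normalise into (−180°, 180°]: -37.775° stays -37.775°.
Negative ⇒ the second point lies to the west; separation 37.775°.

37.775° west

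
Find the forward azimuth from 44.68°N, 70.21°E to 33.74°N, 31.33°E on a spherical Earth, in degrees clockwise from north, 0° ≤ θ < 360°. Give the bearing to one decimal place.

Δλ = 31.33 − 70.21 = -38.88°.
θ = atan2( sin Δλ · cos φ₂ , cos φ₁ · sin φ₂ − sin φ₁ · cos φ₂ · cos Δλ )
  = atan2(-0.52197, -0.06024) = -96.584° → normalised to [0°, 360°): 263.416°.

263.4°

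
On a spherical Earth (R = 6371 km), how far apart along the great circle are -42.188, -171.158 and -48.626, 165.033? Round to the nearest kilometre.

1982 km

Δλ = 165.033 − -171.158 = 336.191°; wrapped into (−180°, 180°]: -23.809°.
Δφ = -48.626 − -42.188 = -6.438°.
a = sin²(Δφ/2) + cos φ₁ · cos φ₂ · sin²(Δλ/2) = 0.023993.
c = 2·atan2(√a, √(1−a)) = 0.31104 rad → d = 6371·c ≈ 1981.66 km.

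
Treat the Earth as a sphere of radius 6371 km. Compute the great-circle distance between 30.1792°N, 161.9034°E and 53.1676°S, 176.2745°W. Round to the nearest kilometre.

9505 km

Δλ = -176.2745 − 161.9034 = -338.1779°; wrapped into (−180°, 180°]: 21.8221°.
Δφ = -53.1676 − 30.1792 = -83.3468°.
a = sin²(Δφ/2) + cos φ₁ · cos φ₂ · sin²(Δλ/2) = 0.460638.
c = 2·atan2(√a, √(1−a)) = 1.49199 rad → d = 6371·c ≈ 9505.47 km.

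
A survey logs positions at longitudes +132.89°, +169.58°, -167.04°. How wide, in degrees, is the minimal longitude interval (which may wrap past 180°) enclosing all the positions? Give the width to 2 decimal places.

Sort the longitudes: -167.04°, +132.89°, +169.58°.
Eastward gaps between consecutive values (wrapping around): 299.93°, 36.69°, 23.38°.
Largest gap = 299.93° ⇒ minimal covering band is its complement: 360° − 299.93° = 60.07°.
Band runs from +132.89° eastward to -167.04°, crossing the antimeridian.

60.07°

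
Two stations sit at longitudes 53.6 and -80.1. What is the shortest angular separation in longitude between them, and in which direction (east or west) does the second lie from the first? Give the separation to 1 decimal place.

Raw difference: -80.1 − 53.6 = -133.7°.
Normalise into (−180°, 180°]: -133.7° stays -133.7°.
Negative ⇒ the second point lies to the west; separation 133.7°.

133.7° west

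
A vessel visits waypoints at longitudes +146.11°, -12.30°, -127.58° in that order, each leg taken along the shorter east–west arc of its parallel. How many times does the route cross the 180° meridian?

Leg 1: +146.11° → -12.30°, shortest Δλ = -158.41° (west) — does not cross 180°.
Leg 2: -12.30° → -127.58°, shortest Δλ = -115.28° (west) — does not cross 180°.
Total crossings: 0.

0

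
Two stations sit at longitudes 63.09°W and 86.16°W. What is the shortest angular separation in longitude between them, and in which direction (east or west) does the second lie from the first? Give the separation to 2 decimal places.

Raw difference: -86.16 − -63.09 = -23.07°.
Normalise into (−180°, 180°]: -23.07° stays -23.07°.
Negative ⇒ the second point lies to the west; separation 23.07°.

23.07° west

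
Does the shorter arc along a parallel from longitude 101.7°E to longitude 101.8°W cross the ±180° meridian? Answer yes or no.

Naïve |-101.8 − 101.7| = 203.5° > 180°, so the shorter arc goes the other way round — across 180°.
Signed shortest Δλ = ((-101.8 − 101.7 + 180) mod 360) − 180 = 156.5°.
Going east by 156.5° from +101.7° passes through 180° before reaching -101.8°.

Yes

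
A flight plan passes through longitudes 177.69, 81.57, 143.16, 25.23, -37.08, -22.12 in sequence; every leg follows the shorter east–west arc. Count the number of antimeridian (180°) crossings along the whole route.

0

Leg 1: +177.69° → +81.57°, shortest Δλ = -96.12° (west) — does not cross 180°.
Leg 2: +81.57° → +143.16°, shortest Δλ = 61.59° (east) — does not cross 180°.
Leg 3: +143.16° → +25.23°, shortest Δλ = -117.93° (west) — does not cross 180°.
Leg 4: +25.23° → -37.08°, shortest Δλ = -62.31° (west) — does not cross 180°.
Leg 5: -37.08° → -22.12°, shortest Δλ = 14.96° (east) — does not cross 180°.
Total crossings: 0.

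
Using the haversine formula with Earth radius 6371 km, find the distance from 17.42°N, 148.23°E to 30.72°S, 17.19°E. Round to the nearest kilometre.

Δλ = 17.19 − 148.23 = -131.04°.
Δφ = -30.72 − 17.42 = -48.14°.
a = sin²(Δφ/2) + cos φ₁ · cos φ₂ · sin²(Δλ/2) = 0.845747.
c = 2·atan2(√a, √(1−a)) = 2.33435 rad → d = 6371·c ≈ 14872.16 km.

14872 km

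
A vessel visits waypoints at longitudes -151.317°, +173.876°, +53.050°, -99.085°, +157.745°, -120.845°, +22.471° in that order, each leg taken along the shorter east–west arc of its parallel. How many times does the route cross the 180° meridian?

3

Leg 1: -151.317° → +173.876°, shortest Δλ = -34.807° (west) — crosses 180°.
Leg 2: +173.876° → +53.050°, shortest Δλ = -120.826° (west) — does not cross 180°.
Leg 3: +53.050° → -99.085°, shortest Δλ = -152.135° (west) — does not cross 180°.
Leg 4: -99.085° → +157.745°, shortest Δλ = -103.17° (west) — crosses 180°.
Leg 5: +157.745° → -120.845°, shortest Δλ = 81.41° (east) — crosses 180°.
Leg 6: -120.845° → +22.471°, shortest Δλ = 143.316° (east) — does not cross 180°.
Total crossings: 3.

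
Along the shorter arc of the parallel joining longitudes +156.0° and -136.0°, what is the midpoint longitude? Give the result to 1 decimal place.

-170.0°

Signed shortest Δλ from +156.0° to -136.0° is +68.0°.
Midpoint longitude = +156.0° + (+68.0°)/2 = +156.0° + 34.0° = +190.0°.
Normalise into (−180°, 180°]: -170.0°.
(The naïve average (+156.0 + -136.0)/2 = 10.0° is on the wrong side of the globe.)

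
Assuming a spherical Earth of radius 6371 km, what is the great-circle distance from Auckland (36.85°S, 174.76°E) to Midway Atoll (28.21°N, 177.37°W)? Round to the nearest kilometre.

Δλ = -177.37 − 174.76 = -352.13°; wrapped into (−180°, 180°]: 7.87°.
Δφ = 28.21 − -36.85 = 65.06°.
a = sin²(Δφ/2) + cos φ₁ · cos φ₂ · sin²(Δλ/2) = 0.292486.
c = 2·atan2(√a, √(1−a)) = 1.14282 rad → d = 6371·c ≈ 7280.93 km.

7281 km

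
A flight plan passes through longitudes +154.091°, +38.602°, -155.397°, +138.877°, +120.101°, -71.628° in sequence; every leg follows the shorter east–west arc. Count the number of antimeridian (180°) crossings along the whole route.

3

Leg 1: +154.091° → +38.602°, shortest Δλ = -115.489° (west) — does not cross 180°.
Leg 2: +38.602° → -155.397°, shortest Δλ = 166.001° (east) — crosses 180°.
Leg 3: -155.397° → +138.877°, shortest Δλ = -65.726° (west) — crosses 180°.
Leg 4: +138.877° → +120.101°, shortest Δλ = -18.776° (west) — does not cross 180°.
Leg 5: +120.101° → -71.628°, shortest Δλ = 168.271° (east) — crosses 180°.
Total crossings: 3.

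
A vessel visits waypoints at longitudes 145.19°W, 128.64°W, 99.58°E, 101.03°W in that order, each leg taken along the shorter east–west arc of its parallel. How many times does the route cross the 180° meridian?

Leg 1: -145.19° → -128.64°, shortest Δλ = 16.55° (east) — does not cross 180°.
Leg 2: -128.64° → +99.58°, shortest Δλ = -131.78° (west) — crosses 180°.
Leg 3: +99.58° → -101.03°, shortest Δλ = 159.39° (east) — crosses 180°.
Total crossings: 2.

2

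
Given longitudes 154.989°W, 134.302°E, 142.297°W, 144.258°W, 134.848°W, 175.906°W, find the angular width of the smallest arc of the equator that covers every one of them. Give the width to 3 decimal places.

Sort the longitudes: -175.906°, -154.989°, -144.258°, -142.297°, -134.848°, +134.302°.
Eastward gaps between consecutive values (wrapping around): 20.917°, 10.731°, 1.961°, 7.449°, 269.150°, 49.792°.
Largest gap = 269.150° ⇒ minimal covering band is its complement: 360° − 269.150° = 90.850°.
Band runs from +134.302° eastward to -134.848°, crossing the antimeridian.

90.850°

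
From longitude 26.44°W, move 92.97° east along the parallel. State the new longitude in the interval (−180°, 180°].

66.53°E

Start at -26.44°; shift +92.97° → +66.53°.
+66.53° already lies in (−180°, 180°].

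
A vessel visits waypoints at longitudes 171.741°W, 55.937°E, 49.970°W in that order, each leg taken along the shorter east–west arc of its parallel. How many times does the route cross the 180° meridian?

1

Leg 1: -171.741° → +55.937°, shortest Δλ = -132.322° (west) — crosses 180°.
Leg 2: +55.937° → -49.970°, shortest Δλ = -105.907° (west) — does not cross 180°.
Total crossings: 1.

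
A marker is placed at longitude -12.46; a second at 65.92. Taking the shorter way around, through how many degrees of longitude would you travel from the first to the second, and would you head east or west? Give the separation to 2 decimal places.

Raw difference: 65.92 − -12.46 = 78.38°.
Normalise into (−180°, 180°]: 78.38° stays 78.38°.
Positive ⇒ the second point lies to the east; separation 78.38°.

78.38° east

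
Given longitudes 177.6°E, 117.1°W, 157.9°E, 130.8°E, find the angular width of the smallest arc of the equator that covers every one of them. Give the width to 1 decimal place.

Sort the longitudes: -117.1°, +130.8°, +157.9°, +177.6°.
Eastward gaps between consecutive values (wrapping around): 247.9°, 27.1°, 19.7°, 65.3°.
Largest gap = 247.9° ⇒ minimal covering band is its complement: 360° − 247.9° = 112.1°.
Band runs from +130.8° eastward to -117.1°, crossing the antimeridian.

112.1°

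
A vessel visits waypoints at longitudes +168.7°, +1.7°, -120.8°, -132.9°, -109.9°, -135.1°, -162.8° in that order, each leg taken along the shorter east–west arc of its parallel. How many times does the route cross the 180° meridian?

Leg 1: +168.7° → +1.7°, shortest Δλ = -167.0° (west) — does not cross 180°.
Leg 2: +1.7° → -120.8°, shortest Δλ = -122.5° (west) — does not cross 180°.
Leg 3: -120.8° → -132.9°, shortest Δλ = -12.1° (west) — does not cross 180°.
Leg 4: -132.9° → -109.9°, shortest Δλ = 23.0° (east) — does not cross 180°.
Leg 5: -109.9° → -135.1°, shortest Δλ = -25.2° (west) — does not cross 180°.
Leg 6: -135.1° → -162.8°, shortest Δλ = -27.7° (west) — does not cross 180°.
Total crossings: 0.

0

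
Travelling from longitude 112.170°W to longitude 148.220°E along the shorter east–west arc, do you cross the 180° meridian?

Naïve |148.220 − -112.170| = 260.39° > 180°, so the shorter arc goes the other way round — across 180°.
Signed shortest Δλ = ((148.220 − -112.170 + 180) mod 360) − 180 = -99.61°.
Going west by 99.61° from -112.170° passes through 180° before reaching +148.220°.

Yes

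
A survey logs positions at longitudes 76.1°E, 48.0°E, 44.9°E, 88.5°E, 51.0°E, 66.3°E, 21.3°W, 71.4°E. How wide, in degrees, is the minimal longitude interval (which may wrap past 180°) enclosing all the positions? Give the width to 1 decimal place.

Sort the longitudes: -21.3°, +44.9°, +48.0°, +51.0°, +66.3°, +71.4°, +76.1°, +88.5°.
Eastward gaps between consecutive values (wrapping around): 66.2°, 3.1°, 3.0°, 15.3°, 5.1°, 4.7°, 12.4°, 250.2°.
Largest gap = 250.2° ⇒ minimal covering band is its complement: 360° − 250.2° = 109.8°.
Band runs from -21.3° eastward to +88.5°.

109.8°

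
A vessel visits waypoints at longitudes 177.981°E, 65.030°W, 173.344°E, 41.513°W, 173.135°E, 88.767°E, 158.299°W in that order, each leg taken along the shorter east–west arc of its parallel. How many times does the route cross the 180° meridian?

Leg 1: +177.981° → -65.030°, shortest Δλ = 116.989° (east) — crosses 180°.
Leg 2: -65.030° → +173.344°, shortest Δλ = -121.626° (west) — crosses 180°.
Leg 3: +173.344° → -41.513°, shortest Δλ = 145.143° (east) — crosses 180°.
Leg 4: -41.513° → +173.135°, shortest Δλ = -145.352° (west) — crosses 180°.
Leg 5: +173.135° → +88.767°, shortest Δλ = -84.368° (west) — does not cross 180°.
Leg 6: +88.767° → -158.299°, shortest Δλ = 112.934° (east) — crosses 180°.
Total crossings: 5.

5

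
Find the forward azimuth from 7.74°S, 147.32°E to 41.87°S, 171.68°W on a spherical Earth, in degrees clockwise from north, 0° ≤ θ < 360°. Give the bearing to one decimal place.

140.2°

Δλ = -171.68 − 147.32 = -319.00°; wrapped into (−180°, 180°]: 41.00°.
θ = atan2( sin Δλ · cos φ₂ , cos φ₁ · sin φ₂ − sin φ₁ · cos φ₂ · cos Δλ )
  = atan2(0.48854, -0.58567) = 140.167° → normalised to [0°, 360°): 140.167°.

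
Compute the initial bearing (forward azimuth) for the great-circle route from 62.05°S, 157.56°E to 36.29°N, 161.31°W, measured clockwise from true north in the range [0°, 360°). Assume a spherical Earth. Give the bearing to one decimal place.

33.1°

Δλ = -161.31 − 157.56 = -318.87°; wrapped into (−180°, 180°]: 41.13°.
θ = atan2( sin Δλ · cos φ₂ , cos φ₁ · sin φ₂ − sin φ₁ · cos φ₂ · cos Δλ )
  = atan2(0.53018, 0.81371) = 33.087° → normalised to [0°, 360°): 33.087°.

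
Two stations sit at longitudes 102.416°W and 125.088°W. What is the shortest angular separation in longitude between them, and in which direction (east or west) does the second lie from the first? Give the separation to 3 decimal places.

22.672° west

Raw difference: -125.088 − -102.416 = -22.672°.
Normalise into (−180°, 180°]: -22.672° stays -22.672°.
Negative ⇒ the second point lies to the west; separation 22.672°.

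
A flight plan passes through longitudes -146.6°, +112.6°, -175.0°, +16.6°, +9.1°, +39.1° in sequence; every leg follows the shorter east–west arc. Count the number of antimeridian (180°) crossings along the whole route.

Leg 1: -146.6° → +112.6°, shortest Δλ = -100.8° (west) — crosses 180°.
Leg 2: +112.6° → -175.0°, shortest Δλ = 72.4° (east) — crosses 180°.
Leg 3: -175.0° → +16.6°, shortest Δλ = -168.4° (west) — crosses 180°.
Leg 4: +16.6° → +9.1°, shortest Δλ = -7.5° (west) — does not cross 180°.
Leg 5: +9.1° → +39.1°, shortest Δλ = 30.0° (east) — does not cross 180°.
Total crossings: 3.

3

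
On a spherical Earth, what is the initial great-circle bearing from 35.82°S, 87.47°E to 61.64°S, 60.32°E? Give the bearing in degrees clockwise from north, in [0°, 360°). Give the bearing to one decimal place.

204.9°

Δλ = 60.32 − 87.47 = -27.15°.
θ = atan2( sin Δλ · cos φ₂ , cos φ₁ · sin φ₂ − sin φ₁ · cos φ₂ · cos Δλ )
  = atan2(-0.21676, -0.46618) = -155.063° → normalised to [0°, 360°): 204.937°.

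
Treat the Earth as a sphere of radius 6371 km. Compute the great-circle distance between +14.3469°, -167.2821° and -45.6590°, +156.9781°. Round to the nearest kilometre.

Δλ = 156.9781 − -167.2821 = 324.2602°; wrapped into (−180°, 180°]: -35.7398°.
Δφ = -45.6590 − 14.3469 = -60.0059°.
a = sin²(Δφ/2) + cos φ₁ · cos φ₂ · sin²(Δλ/2) = 0.313804.
c = 2·atan2(√a, √(1−a)) = 1.18921 rad → d = 6371·c ≈ 7576.46 km.

7576 km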